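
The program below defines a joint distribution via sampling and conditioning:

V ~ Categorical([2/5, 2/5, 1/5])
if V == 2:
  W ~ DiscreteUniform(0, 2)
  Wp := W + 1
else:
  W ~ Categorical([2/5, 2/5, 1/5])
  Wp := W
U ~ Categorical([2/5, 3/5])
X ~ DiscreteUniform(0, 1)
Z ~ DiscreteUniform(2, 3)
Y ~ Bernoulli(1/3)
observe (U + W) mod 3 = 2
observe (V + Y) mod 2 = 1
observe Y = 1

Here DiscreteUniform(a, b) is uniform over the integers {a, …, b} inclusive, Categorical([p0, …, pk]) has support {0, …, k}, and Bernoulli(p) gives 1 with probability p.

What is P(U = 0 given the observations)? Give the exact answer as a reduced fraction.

P(U = 0 | obs) = 22/73

Enumerate traces; 16 have nonzero weight after conditioning:
  (V=0, W=1, U=1, X=0, Z=2, Y=1) weight 1/125
  (V=0, W=1, U=1, X=0, Z=3, Y=1) weight 1/125
  (V=0, W=1, U=1, X=1, Z=2, Y=1) weight 1/125
  (V=0, W=1, U=1, X=1, Z=3, Y=1) weight 1/125
  (V=0, W=2, U=0, X=0, Z=2, Y=1) weight 1/375
  (V=0, W=2, U=0, X=0, Z=3, Y=1) weight 1/375
  (V=0, W=2, U=0, X=1, Z=2, Y=1) weight 1/375
  (V=0, W=2, U=0, X=1, Z=3, Y=1) weight 1/375
  … 8 more
Group by U:
  weight(U=0) = 22/1125
  weight(U=1) = 17/375
Total weight = 22/1125 + 17/375 = 73/1125
P(U=0 | obs) = 22/1125 / 73/1125 = 22/73
P(U=1 | obs) = 17/375 / 73/1125 = 51/73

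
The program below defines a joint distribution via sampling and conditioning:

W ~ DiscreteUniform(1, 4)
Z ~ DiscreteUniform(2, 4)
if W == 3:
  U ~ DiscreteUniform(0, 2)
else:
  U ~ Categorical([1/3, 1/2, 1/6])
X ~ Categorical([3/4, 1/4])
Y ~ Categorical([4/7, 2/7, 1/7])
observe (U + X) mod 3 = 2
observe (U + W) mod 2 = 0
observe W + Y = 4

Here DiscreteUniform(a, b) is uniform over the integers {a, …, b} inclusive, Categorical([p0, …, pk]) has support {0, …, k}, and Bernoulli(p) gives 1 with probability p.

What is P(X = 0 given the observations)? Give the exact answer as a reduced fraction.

Enumerate traces; 9 have nonzero weight after conditioning:
  (W=2, Z=2, U=2, X=0, Y=2) weight 1/672
  (W=2, Z=3, U=2, X=0, Y=2) weight 1/672
  (W=2, Z=4, U=2, X=0, Y=2) weight 1/672
  (W=3, Z=2, U=1, X=1, Y=1) weight 1/504
  (W=3, Z=3, U=1, X=1, Y=1) weight 1/504
  (W=3, Z=4, U=1, X=1, Y=1) weight 1/504
  (W=4, Z=2, U=2, X=0, Y=0) weight 1/168
  (W=4, Z=3, U=2, X=0, Y=0) weight 1/168
  … 1 more
Group by X:
  weight(X=0) = 5/224
  weight(X=1) = 1/168
Total weight = 5/224 + 1/168 = 19/672
P(X=0 | obs) = 5/224 / 19/672 = 15/19
P(X=1 | obs) = 1/168 / 19/672 = 4/19

P(X = 0 | obs) = 15/19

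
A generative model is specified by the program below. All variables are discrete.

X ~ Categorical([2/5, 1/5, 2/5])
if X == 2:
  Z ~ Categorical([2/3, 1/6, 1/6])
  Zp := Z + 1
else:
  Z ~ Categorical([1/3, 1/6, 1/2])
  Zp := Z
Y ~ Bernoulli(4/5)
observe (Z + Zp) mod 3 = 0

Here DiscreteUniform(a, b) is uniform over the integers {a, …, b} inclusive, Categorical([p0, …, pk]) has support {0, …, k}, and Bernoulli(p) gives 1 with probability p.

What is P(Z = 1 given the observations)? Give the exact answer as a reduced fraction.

Enumerate traces; 6 have nonzero weight after conditioning:
  (X=0, Z=0, Y=0) weight 2/75
  (X=0, Z=0, Y=1) weight 8/75
  (X=1, Z=0, Y=0) weight 1/75
  (X=1, Z=0, Y=1) weight 4/75
  (X=2, Z=1, Y=0) weight 1/75
  (X=2, Z=1, Y=1) weight 4/75
Group by Z:
  weight(Z=0) = 1/5
  weight(Z=1) = 1/15
Total weight = 1/5 + 1/15 = 4/15
P(Z=0 | obs) = 1/5 / 4/15 = 3/4
P(Z=1 | obs) = 1/15 / 4/15 = 1/4

P(Z = 1 | obs) = 1/4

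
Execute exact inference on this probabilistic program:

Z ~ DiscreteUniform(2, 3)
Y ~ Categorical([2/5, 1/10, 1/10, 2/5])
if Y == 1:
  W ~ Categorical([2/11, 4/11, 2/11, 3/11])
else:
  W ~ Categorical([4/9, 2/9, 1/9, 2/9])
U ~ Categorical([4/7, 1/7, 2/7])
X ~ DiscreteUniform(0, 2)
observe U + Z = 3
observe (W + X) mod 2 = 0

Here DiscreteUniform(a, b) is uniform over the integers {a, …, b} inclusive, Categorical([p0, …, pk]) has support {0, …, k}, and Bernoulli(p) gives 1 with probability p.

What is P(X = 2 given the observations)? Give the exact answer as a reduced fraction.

P(X = 2 | obs) = 59/169

Enumerate traces; 48 have nonzero weight after conditioning:
  (Z=2, Y=0, W=0, U=1, X=0) weight 4/945
  (Z=2, Y=0, W=0, U=1, X=2) weight 4/945
  (Z=2, Y=0, W=1, U=1, X=1) weight 2/945
  (Z=2, Y=0, W=2, U=1, X=0) weight 1/945
  (Z=2, Y=0, W=2, U=1, X=2) weight 1/945
  (Z=2, Y=0, W=3, U=1, X=1) weight 2/945
  (Z=2, Y=1, W=0, U=1, X=0) weight 1/2310
  (Z=2, Y=1, W=0, U=1, X=2) weight 1/2310
  … 40 more
Group by X:
  weight(X=0) = 59/924
  weight(X=1) = 17/308
  weight(X=2) = 59/924
Total weight = 59/924 + 17/308 + 59/924 = 169/924
P(X=0 | obs) = 59/924 / 169/924 = 59/169
P(X=1 | obs) = 17/308 / 169/924 = 51/169
P(X=2 | obs) = 59/924 / 169/924 = 59/169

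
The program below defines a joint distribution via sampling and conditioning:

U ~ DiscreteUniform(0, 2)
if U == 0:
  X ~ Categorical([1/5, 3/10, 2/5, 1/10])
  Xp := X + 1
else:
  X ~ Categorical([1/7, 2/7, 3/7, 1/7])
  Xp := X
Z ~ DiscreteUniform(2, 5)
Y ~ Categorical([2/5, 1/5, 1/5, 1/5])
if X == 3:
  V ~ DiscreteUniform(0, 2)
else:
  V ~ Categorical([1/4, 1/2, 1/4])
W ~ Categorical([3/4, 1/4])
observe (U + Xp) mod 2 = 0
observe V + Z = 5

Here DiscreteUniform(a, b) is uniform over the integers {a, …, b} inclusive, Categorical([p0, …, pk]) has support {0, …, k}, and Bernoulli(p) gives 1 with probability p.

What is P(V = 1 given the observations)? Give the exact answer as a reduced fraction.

Enumerate traces; 144 have nonzero weight after conditioning:
  (U=0, X=1, Z=3, Y=0, V=2, W=0) weight 3/1600
  (U=0, X=1, Z=3, Y=0, V=2, W=1) weight 1/1600
  (U=0, X=1, Z=3, Y=1, V=2, W=0) weight 3/3200
  (U=0, X=1, Z=3, Y=1, V=2, W=1) weight 1/3200
  (U=0, X=1, Z=3, Y=2, V=2, W=0) weight 3/3200
  (U=0, X=1, Z=3, Y=2, V=2, W=1) weight 1/3200
  (U=0, X=1, Z=3, Y=3, V=2, W=0) weight 3/3200
  (U=0, X=1, Z=3, Y=3, V=2, W=1) weight 1/3200
  (U=0, X=1, Z=4, Y=0, V=1, W=0) weight 3/800
  (U=0, X=1, Z=5, Y=0, V=0, W=0) weight 3/1600
  … 134 more
Group by V:
  weight(V=0) = 311/10080
  weight(V=1) = 277/5040
  weight(V=2) = 311/10080
Total weight = 311/10080 + 277/5040 + 311/10080 = 7/60
P(V=0 | obs) = 311/10080 / 7/60 = 311/1176
P(V=1 | obs) = 277/5040 / 7/60 = 277/588
P(V=2 | obs) = 311/10080 / 7/60 = 311/1176

P(V = 1 | obs) = 277/588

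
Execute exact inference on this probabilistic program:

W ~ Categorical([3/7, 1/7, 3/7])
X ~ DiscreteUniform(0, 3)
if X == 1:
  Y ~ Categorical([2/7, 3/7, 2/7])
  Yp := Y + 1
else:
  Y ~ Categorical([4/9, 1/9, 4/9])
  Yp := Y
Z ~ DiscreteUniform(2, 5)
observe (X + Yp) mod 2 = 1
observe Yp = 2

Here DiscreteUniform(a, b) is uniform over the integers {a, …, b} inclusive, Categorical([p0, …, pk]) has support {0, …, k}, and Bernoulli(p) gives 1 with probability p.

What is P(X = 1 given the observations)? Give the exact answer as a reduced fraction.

P(X = 1 | obs) = 27/55

Enumerate traces; 24 have nonzero weight after conditioning:
  (W=0, X=1, Y=1, Z=2) weight 9/784
  (W=0, X=1, Y=1, Z=3) weight 9/784
  (W=0, X=1, Y=1, Z=4) weight 9/784
  (W=0, X=1, Y=1, Z=5) weight 9/784
  (W=0, X=3, Y=2, Z=2) weight 1/84
  (W=0, X=3, Y=2, Z=3) weight 1/84
  (W=0, X=3, Y=2, Z=4) weight 1/84
  (W=0, X=3, Y=2, Z=5) weight 1/84
  … 16 more
Group by X:
  weight(X=1) = 3/28
  weight(X=3) = 1/9
Total weight = 3/28 + 1/9 = 55/252
P(X=1 | obs) = 3/28 / 55/252 = 27/55
P(X=3 | obs) = 1/9 / 55/252 = 28/55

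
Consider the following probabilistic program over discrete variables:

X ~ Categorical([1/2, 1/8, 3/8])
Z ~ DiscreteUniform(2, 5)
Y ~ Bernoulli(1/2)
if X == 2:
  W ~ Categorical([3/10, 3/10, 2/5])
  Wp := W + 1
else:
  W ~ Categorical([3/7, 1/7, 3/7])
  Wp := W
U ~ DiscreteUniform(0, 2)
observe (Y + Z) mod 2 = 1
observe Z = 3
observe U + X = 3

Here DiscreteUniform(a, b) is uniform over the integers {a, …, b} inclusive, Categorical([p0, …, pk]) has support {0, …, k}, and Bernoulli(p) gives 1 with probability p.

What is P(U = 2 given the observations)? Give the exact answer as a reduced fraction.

P(U = 2 | obs) = 1/4

Enumerate traces; 6 have nonzero weight after conditioning:
  (X=1, Z=3, Y=0, W=0, U=2) weight 1/448
  (X=1, Z=3, Y=0, W=1, U=2) weight 1/1344
  (X=1, Z=3, Y=0, W=2, U=2) weight 1/448
  (X=2, Z=3, Y=0, W=0, U=1) weight 3/640
  (X=2, Z=3, Y=0, W=1, U=1) weight 3/640
  (X=2, Z=3, Y=0, W=2, U=1) weight 1/160
Group by U:
  weight(U=1) = 1/64
  weight(U=2) = 1/192
Total weight = 1/64 + 1/192 = 1/48
P(U=1 | obs) = 1/64 / 1/48 = 3/4
P(U=2 | obs) = 1/192 / 1/48 = 1/4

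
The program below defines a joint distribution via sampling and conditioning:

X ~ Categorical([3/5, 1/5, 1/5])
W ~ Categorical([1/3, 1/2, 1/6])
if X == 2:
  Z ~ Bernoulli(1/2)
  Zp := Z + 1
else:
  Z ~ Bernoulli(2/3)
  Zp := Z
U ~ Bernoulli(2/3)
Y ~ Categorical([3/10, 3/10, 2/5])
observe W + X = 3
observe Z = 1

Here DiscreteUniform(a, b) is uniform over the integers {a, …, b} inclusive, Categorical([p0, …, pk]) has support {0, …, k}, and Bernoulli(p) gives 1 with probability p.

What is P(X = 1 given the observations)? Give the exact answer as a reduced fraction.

Enumerate traces; 12 have nonzero weight after conditioning:
  (X=1, W=2, Z=1, U=0, Y=0) weight 1/450
  (X=1, W=2, Z=1, U=0, Y=1) weight 1/450
  (X=1, W=2, Z=1, U=0, Y=2) weight 2/675
  (X=1, W=2, Z=1, U=1, Y=0) weight 1/225
  (X=1, W=2, Z=1, U=1, Y=1) weight 1/225
  (X=1, W=2, Z=1, U=1, Y=2) weight 4/675
  (X=2, W=1, Z=1, U=0, Y=0) weight 1/200
  (X=2, W=1, Z=1, U=0, Y=1) weight 1/200
  … 4 more
Group by X:
  weight(X=1) = 1/45
  weight(X=2) = 1/20
Total weight = 1/45 + 1/20 = 13/180
P(X=1 | obs) = 1/45 / 13/180 = 4/13
P(X=2 | obs) = 1/20 / 13/180 = 9/13

P(X = 1 | obs) = 4/13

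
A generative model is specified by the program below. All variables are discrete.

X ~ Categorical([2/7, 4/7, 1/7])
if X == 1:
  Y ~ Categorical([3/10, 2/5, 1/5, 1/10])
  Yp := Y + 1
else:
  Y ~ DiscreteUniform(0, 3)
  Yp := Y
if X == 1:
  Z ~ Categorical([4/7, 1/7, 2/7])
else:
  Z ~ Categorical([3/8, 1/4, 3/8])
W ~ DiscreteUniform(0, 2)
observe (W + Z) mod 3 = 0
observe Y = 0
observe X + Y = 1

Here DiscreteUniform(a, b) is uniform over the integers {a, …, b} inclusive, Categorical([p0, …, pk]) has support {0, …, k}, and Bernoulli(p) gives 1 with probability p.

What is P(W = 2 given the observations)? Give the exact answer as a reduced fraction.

P(W = 2 | obs) = 1/7

Enumerate traces; 3 have nonzero weight after conditioning:
  (X=1, Y=0, Z=0, W=0) weight 8/245
  (X=1, Y=0, Z=1, W=2) weight 2/245
  (X=1, Y=0, Z=2, W=1) weight 4/245
Group by W:
  weight(W=0) = 8/245
  weight(W=1) = 4/245
  weight(W=2) = 2/245
Total weight = 8/245 + 4/245 + 2/245 = 2/35
P(W=0 | obs) = 8/245 / 2/35 = 4/7
P(W=1 | obs) = 4/245 / 2/35 = 2/7
P(W=2 | obs) = 2/245 / 2/35 = 1/7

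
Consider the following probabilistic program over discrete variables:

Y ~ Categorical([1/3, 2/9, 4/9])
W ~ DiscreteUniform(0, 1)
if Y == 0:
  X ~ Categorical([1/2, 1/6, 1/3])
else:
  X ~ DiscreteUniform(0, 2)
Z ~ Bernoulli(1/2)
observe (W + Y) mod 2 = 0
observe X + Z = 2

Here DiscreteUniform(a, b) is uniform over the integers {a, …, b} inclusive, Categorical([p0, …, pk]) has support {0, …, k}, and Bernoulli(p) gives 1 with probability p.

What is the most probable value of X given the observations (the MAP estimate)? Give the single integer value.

Enumerate traces; 6 have nonzero weight after conditioning:
  (Y=0, W=0, X=1, Z=1) weight 1/72
  (Y=0, W=0, X=2, Z=0) weight 1/36
  (Y=1, W=1, X=1, Z=1) weight 1/54
  (Y=1, W=1, X=2, Z=0) weight 1/54
  (Y=2, W=0, X=1, Z=1) weight 1/27
  (Y=2, W=0, X=2, Z=0) weight 1/27
Group by X:
  weight(X=1) = 5/72
  weight(X=2) = 1/12
Total weight = 5/72 + 1/12 = 11/72
P(X=1 | obs) = 5/72 / 11/72 = 5/11
P(X=2 | obs) = 1/12 / 11/72 = 6/11
argmax = 2

argmax_v P(X = v | obs) = 2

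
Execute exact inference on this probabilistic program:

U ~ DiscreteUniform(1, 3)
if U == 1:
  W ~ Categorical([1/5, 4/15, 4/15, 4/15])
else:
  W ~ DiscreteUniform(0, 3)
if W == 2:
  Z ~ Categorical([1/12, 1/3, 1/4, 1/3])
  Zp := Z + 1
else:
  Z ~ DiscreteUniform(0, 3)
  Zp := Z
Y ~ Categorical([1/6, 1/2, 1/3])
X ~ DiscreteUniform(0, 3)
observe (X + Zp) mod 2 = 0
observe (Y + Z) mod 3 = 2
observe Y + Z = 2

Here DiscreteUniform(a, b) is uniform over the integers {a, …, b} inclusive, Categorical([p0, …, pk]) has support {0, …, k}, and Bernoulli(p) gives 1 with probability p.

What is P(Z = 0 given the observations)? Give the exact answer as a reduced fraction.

Enumerate traces; 72 have nonzero weight after conditioning:
  (U=1, W=0, Z=0, Y=2, X=0) weight 1/720
  (U=1, W=0, Z=0, Y=2, X=2) weight 1/720
  (U=1, W=0, Z=1, Y=1, X=1) weight 1/480
  (U=1, W=0, Z=1, Y=1, X=3) weight 1/480
  (U=1, W=0, Z=2, Y=0, X=0) weight 1/1440
  (U=1, W=0, Z=2, Y=0, X=2) weight 1/1440
  (U=1, W=1, Z=0, Y=2, X=0) weight 1/540
  (U=1, W=1, Z=0, Y=2, X=2) weight 1/540
  … 64 more
Group by Z:
  weight(Z=0) = 14/405
  weight(Z=1) = 293/4320
  weight(Z=2) = 1/48
Total weight = 14/405 + 293/4320 + 1/48 = 1597/12960
P(Z=0 | obs) = 14/405 / 1597/12960 = 448/1597
P(Z=1 | obs) = 293/4320 / 1597/12960 = 879/1597
P(Z=2 | obs) = 1/48 / 1597/12960 = 270/1597

P(Z = 0 | obs) = 448/1597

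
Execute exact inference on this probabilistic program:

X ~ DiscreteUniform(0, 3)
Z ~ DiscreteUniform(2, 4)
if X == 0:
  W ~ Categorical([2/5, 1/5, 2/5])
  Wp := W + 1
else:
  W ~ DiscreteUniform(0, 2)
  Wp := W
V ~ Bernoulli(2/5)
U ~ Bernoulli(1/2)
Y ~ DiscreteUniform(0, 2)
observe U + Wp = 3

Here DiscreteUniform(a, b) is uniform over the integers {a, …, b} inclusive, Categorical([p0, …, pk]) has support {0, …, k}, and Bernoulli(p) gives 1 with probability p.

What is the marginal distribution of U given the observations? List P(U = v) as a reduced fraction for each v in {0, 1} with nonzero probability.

Enumerate traces; 90 have nonzero weight after conditioning:
  (X=0, Z=2, W=1, V=0, U=1, Y=0) weight 1/600
  (X=0, Z=2, W=1, V=0, U=1, Y=1) weight 1/600
  (X=0, Z=2, W=1, V=0, U=1, Y=2) weight 1/600
  (X=0, Z=2, W=1, V=1, U=1, Y=0) weight 1/900
  (X=0, Z=2, W=1, V=1, U=1, Y=1) weight 1/900
  (X=0, Z=2, W=1, V=1, U=1, Y=2) weight 1/900
  (X=0, Z=2, W=2, V=0, U=0, Y=0) weight 1/300
  (X=0, Z=2, W=2, V=0, U=0, Y=1) weight 1/300
  … 82 more
Group by U:
  weight(U=0) = 1/20
  weight(U=1) = 3/20
Total weight = 1/20 + 3/20 = 1/5
P(U=0 | obs) = 1/20 / 1/5 = 1/4
P(U=1 | obs) = 3/20 / 1/5 = 3/4

P(U=0) = 1/4, P(U=1) = 3/4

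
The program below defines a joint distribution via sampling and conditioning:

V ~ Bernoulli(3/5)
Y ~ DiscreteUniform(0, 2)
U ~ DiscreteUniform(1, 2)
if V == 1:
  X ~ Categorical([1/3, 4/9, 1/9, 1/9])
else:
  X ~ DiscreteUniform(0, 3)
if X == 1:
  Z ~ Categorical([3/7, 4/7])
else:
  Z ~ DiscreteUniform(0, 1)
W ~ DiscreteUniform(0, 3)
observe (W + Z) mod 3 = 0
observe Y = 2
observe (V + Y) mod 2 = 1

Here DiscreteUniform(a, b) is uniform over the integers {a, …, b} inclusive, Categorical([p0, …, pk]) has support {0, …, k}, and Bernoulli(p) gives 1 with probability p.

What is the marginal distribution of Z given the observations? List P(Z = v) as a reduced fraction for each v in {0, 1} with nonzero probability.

P(Z=0) = 118/185, P(Z=1) = 67/185

Enumerate traces; 24 have nonzero weight after conditioning:
  (V=1, Y=2, U=1, X=0, Z=0, W=0) weight 1/240
  (V=1, Y=2, U=1, X=0, Z=0, W=3) weight 1/240
  (V=1, Y=2, U=1, X=0, Z=1, W=2) weight 1/240
  (V=1, Y=2, U=1, X=1, Z=0, W=0) weight 1/210
  (V=1, Y=2, U=1, X=1, Z=0, W=3) weight 1/210
  (V=1, Y=2, U=1, X=1, Z=1, W=2) weight 2/315
  (V=1, Y=2, U=1, X=2, Z=0, W=0) weight 1/720
  (V=1, Y=2, U=1, X=2, Z=0, W=3) weight 1/720
  … 16 more
Group by Z:
  weight(Z=0) = 59/1260
  weight(Z=1) = 67/2520
Total weight = 59/1260 + 67/2520 = 37/504
P(Z=0 | obs) = 59/1260 / 37/504 = 118/185
P(Z=1 | obs) = 67/2520 / 37/504 = 67/185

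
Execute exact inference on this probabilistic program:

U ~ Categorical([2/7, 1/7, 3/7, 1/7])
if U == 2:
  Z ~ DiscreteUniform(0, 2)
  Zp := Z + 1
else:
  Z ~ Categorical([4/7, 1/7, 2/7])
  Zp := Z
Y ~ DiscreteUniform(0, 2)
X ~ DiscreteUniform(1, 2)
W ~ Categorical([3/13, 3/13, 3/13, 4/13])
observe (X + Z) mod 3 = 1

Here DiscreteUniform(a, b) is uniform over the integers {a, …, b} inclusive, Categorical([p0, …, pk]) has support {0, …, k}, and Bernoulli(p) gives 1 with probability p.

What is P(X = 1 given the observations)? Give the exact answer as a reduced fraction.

Enumerate traces; 96 have nonzero weight after conditioning:
  (U=0, Z=0, Y=0, X=1, W=0) weight 4/637
  (U=0, Z=0, Y=0, X=1, W=1) weight 4/637
  (U=0, Z=0, Y=0, X=1, W=2) weight 4/637
  (U=0, Z=0, Y=0, X=1, W=3) weight 16/1911
  (U=0, Z=0, Y=1, X=1, W=0) weight 4/637
  (U=0, Z=0, Y=1, X=1, W=1) weight 4/637
  (U=0, Z=0, Y=1, X=1, W=2) weight 4/637
  (U=0, Z=0, Y=1, X=1, W=3) weight 16/1911
  (U=0, Z=2, Y=0, X=2, W=0) weight 2/637
  … 87 more
Group by X:
  weight(X=1) = 23/98
  weight(X=2) = 15/98
Total weight = 23/98 + 15/98 = 19/49
P(X=1 | obs) = 23/98 / 19/49 = 23/38
P(X=2 | obs) = 15/98 / 19/49 = 15/38

P(X = 1 | obs) = 23/38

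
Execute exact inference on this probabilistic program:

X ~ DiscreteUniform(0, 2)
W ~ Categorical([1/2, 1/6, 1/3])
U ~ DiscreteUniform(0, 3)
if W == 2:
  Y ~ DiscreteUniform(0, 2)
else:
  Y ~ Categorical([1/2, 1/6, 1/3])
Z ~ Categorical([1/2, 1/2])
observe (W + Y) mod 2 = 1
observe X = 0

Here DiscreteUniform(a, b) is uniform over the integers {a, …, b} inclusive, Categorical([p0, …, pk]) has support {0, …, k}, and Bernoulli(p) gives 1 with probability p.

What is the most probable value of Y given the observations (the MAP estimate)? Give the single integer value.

Enumerate traces; 32 have nonzero weight after conditioning:
  (X=0, W=0, U=0, Y=1, Z=0) weight 1/288
  (X=0, W=0, U=0, Y=1, Z=1) weight 1/288
  (X=0, W=0, U=1, Y=1, Z=0) weight 1/288
  (X=0, W=0, U=1, Y=1, Z=1) weight 1/288
  (X=0, W=0, U=2, Y=1, Z=0) weight 1/288
  (X=0, W=0, U=2, Y=1, Z=1) weight 1/288
  (X=0, W=0, U=3, Y=1, Z=0) weight 1/288
  (X=0, W=0, U=3, Y=1, Z=1) weight 1/288
  (X=0, W=1, U=0, Y=0, Z=0) weight 1/288
  (X=0, W=1, U=0, Y=2, Z=0) weight 1/432
  … 22 more
Group by Y:
  weight(Y=0) = 1/36
  weight(Y=1) = 7/108
  weight(Y=2) = 1/54
Total weight = 1/36 + 7/108 + 1/54 = 1/9
P(Y=0 | obs) = 1/36 / 1/9 = 1/4
P(Y=1 | obs) = 7/108 / 1/9 = 7/12
P(Y=2 | obs) = 1/54 / 1/9 = 1/6
argmax = 1

argmax_v P(Y = v | obs) = 1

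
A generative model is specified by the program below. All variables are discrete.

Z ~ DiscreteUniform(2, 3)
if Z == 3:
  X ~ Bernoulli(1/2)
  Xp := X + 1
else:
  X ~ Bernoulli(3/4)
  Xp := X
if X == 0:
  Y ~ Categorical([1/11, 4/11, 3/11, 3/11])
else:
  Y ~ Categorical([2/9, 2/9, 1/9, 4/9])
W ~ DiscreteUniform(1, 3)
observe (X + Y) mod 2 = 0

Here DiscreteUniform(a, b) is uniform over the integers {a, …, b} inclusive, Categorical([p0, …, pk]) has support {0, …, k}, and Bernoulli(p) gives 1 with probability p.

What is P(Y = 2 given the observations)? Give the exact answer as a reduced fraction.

Enumerate traces; 24 have nonzero weight after conditioning:
  (Z=2, X=0, Y=0, W=1) weight 1/264
  (Z=2, X=0, Y=0, W=2) weight 1/264
  (Z=2, X=0, Y=0, W=3) weight 1/264
  (Z=2, X=0, Y=2, W=1) weight 1/88
  (Z=2, X=0, Y=2, W=2) weight 1/88
  (Z=2, X=0, Y=2, W=3) weight 1/88
  (Z=2, X=1, Y=1, W=1) weight 1/36
  (Z=2, X=1, Y=1, W=2) weight 1/36
  (Z=2, X=1, Y=3, W=1) weight 1/18
  … 15 more
Group by Y:
  weight(Y=0) = 3/88
  weight(Y=1) = 5/36
  weight(Y=2) = 9/88
  weight(Y=3) = 5/18
Total weight = 3/88 + 5/36 + 9/88 + 5/18 = 73/132
P(Y=0 | obs) = 3/88 / 73/132 = 9/146
P(Y=1 | obs) = 5/36 / 73/132 = 55/219
P(Y=2 | obs) = 9/88 / 73/132 = 27/146
P(Y=3 | obs) = 5/18 / 73/132 = 110/219

P(Y = 2 | obs) = 27/146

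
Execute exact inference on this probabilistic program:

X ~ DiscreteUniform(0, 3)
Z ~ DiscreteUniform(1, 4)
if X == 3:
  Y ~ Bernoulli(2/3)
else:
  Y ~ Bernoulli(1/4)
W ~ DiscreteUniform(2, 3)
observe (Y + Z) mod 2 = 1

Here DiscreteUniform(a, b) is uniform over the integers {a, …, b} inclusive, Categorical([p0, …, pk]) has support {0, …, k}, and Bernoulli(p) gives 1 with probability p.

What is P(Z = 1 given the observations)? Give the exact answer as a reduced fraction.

P(Z = 1 | obs) = 31/96

Enumerate traces; 32 have nonzero weight after conditioning:
  (X=0, Z=1, Y=0, W=2) weight 3/128
  (X=0, Z=1, Y=0, W=3) weight 3/128
  (X=0, Z=2, Y=1, W=2) weight 1/128
  (X=0, Z=2, Y=1, W=3) weight 1/128
  (X=0, Z=3, Y=0, W=2) weight 3/128
  (X=0, Z=3, Y=0, W=3) weight 3/128
  (X=0, Z=4, Y=1, W=2) weight 1/128
  (X=0, Z=4, Y=1, W=3) weight 1/128
  … 24 more
Group by Z:
  weight(Z=1) = 31/192
  weight(Z=2) = 17/192
  weight(Z=3) = 31/192
  weight(Z=4) = 17/192
Total weight = 31/192 + 17/192 + 31/192 + 17/192 = 1/2
P(Z=1 | obs) = 31/192 / 1/2 = 31/96
P(Z=2 | obs) = 17/192 / 1/2 = 17/96
P(Z=3 | obs) = 31/192 / 1/2 = 31/96
P(Z=4 | obs) = 17/192 / 1/2 = 17/96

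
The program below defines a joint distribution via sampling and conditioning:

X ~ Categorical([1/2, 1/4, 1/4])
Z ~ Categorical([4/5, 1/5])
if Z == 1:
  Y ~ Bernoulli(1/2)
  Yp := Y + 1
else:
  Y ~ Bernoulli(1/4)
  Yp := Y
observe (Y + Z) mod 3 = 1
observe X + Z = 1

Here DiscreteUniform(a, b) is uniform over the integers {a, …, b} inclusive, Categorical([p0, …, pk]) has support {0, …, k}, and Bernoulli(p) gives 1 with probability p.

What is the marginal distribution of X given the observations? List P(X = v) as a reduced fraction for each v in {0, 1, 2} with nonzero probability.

P(X=0) = 1/2, P(X=1) = 1/2

Enumerate traces; 2 have nonzero weight after conditioning:
  (X=0, Z=1, Y=0) weight 1/20
  (X=1, Z=0, Y=1) weight 1/20
Group by X:
  weight(X=0) = 1/20
  weight(X=1) = 1/20
Total weight = 1/20 + 1/20 = 1/10
P(X=0 | obs) = 1/20 / 1/10 = 1/2
P(X=1 | obs) = 1/20 / 1/10 = 1/2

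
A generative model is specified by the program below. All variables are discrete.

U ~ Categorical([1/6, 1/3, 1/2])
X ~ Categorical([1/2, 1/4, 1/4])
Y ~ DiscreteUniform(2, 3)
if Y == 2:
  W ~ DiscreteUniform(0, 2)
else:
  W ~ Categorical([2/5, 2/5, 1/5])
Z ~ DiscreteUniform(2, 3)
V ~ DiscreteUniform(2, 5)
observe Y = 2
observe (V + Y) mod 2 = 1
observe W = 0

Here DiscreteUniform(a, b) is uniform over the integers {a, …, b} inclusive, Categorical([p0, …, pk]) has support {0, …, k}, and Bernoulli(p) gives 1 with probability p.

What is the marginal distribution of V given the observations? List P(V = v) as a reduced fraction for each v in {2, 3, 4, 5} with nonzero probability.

Enumerate traces; 36 have nonzero weight after conditioning:
  (U=0, X=0, Y=2, W=0, Z=2, V=3) weight 1/576
  (U=0, X=0, Y=2, W=0, Z=2, V=5) weight 1/576
  (U=0, X=0, Y=2, W=0, Z=3, V=3) weight 1/576
  (U=0, X=0, Y=2, W=0, Z=3, V=5) weight 1/576
  (U=0, X=1, Y=2, W=0, Z=2, V=3) weight 1/1152
  (U=0, X=1, Y=2, W=0, Z=2, V=5) weight 1/1152
  (U=0, X=1, Y=2, W=0, Z=3, V=3) weight 1/1152
  (U=0, X=1, Y=2, W=0, Z=3, V=5) weight 1/1152
  … 28 more
Group by V:
  weight(V=3) = 1/24
  weight(V=5) = 1/24
Total weight = 1/24 + 1/24 = 1/12
P(V=3 | obs) = 1/24 / 1/12 = 1/2
P(V=5 | obs) = 1/24 / 1/12 = 1/2

P(V=3) = 1/2, P(V=5) = 1/2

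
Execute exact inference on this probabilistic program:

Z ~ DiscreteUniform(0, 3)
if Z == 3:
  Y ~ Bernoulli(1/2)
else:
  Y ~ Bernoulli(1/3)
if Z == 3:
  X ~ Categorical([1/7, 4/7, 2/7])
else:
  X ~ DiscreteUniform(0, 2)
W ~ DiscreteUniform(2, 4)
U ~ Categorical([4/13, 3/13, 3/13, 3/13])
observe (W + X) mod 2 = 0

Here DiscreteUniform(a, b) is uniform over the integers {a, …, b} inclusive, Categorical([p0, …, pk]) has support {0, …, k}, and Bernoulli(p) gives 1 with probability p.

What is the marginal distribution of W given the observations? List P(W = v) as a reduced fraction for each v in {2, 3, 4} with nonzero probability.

P(W=2) = 17/45, P(W=3) = 11/45, P(W=4) = 17/45

Enumerate traces; 160 have nonzero weight after conditioning:
  (Z=0, Y=0, X=0, W=2, U=0) weight 2/351
  (Z=0, Y=0, X=0, W=2, U=1) weight 1/234
  (Z=0, Y=0, X=0, W=2, U=2) weight 1/234
  (Z=0, Y=0, X=0, W=2, U=3) weight 1/234
  (Z=0, Y=0, X=0, W=4, U=0) weight 2/351
  (Z=0, Y=0, X=0, W=4, U=1) weight 1/234
  (Z=0, Y=0, X=0, W=4, U=2) weight 1/234
  (Z=0, Y=0, X=0, W=4, U=3) weight 1/234
  (Z=0, Y=0, X=1, W=3, U=0) weight 2/351
  … 151 more
Group by W:
  weight(W=2) = 17/84
  weight(W=3) = 11/84
  weight(W=4) = 17/84
Total weight = 17/84 + 11/84 + 17/84 = 15/28
P(W=2 | obs) = 17/84 / 15/28 = 17/45
P(W=3 | obs) = 11/84 / 15/28 = 11/45
P(W=4 | obs) = 17/84 / 15/28 = 17/45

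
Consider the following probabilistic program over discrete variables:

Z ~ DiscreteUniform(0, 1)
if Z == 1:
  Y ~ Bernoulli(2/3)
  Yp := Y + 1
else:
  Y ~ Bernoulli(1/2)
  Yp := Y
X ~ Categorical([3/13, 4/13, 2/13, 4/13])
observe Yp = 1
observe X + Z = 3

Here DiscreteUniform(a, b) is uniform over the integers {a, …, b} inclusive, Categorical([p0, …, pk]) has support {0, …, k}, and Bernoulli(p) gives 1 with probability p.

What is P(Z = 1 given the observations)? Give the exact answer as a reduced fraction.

P(Z = 1 | obs) = 1/4

Enumerate traces; 2 have nonzero weight after conditioning:
  (Z=0, Y=1, X=3) weight 1/13
  (Z=1, Y=0, X=2) weight 1/39
Group by Z:
  weight(Z=0) = 1/13
  weight(Z=1) = 1/39
Total weight = 1/13 + 1/39 = 4/39
P(Z=0 | obs) = 1/13 / 4/39 = 3/4
P(Z=1 | obs) = 1/39 / 4/39 = 1/4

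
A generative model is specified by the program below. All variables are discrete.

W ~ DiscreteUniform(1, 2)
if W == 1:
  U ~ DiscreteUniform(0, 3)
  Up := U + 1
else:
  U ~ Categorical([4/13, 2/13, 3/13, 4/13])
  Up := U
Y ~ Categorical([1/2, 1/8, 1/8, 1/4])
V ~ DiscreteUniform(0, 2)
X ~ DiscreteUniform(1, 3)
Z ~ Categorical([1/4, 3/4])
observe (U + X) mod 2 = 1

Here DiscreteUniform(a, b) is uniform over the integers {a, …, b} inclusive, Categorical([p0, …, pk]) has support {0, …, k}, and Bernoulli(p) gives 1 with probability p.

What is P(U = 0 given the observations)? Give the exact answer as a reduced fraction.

Enumerate traces; 288 have nonzero weight after conditioning:
  (W=1, U=0, Y=0, V=0, X=1, Z=0) weight 1/576
  (W=1, U=0, Y=0, V=0, X=1, Z=1) weight 1/192
  (W=1, U=0, Y=0, V=0, X=3, Z=0) weight 1/576
  (W=1, U=0, Y=0, V=0, X=3, Z=1) weight 1/192
  (W=1, U=0, Y=0, V=1, X=1, Z=0) weight 1/576
  (W=1, U=0, Y=0, V=1, X=1, Z=1) weight 1/192
  (W=1, U=0, Y=0, V=1, X=3, Z=0) weight 1/576
  (W=1, U=0, Y=0, V=1, X=3, Z=1) weight 1/192
  (W=1, U=1, Y=0, V=0, X=2, Z=0) weight 1/576
  (W=1, U=2, Y=0, V=0, X=1, Z=0) weight 1/576
  … 278 more
Group by U:
  weight(U=0) = 29/156
  weight(U=1) = 7/104
  weight(U=2) = 25/156
  weight(U=3) = 29/312
Total weight = 29/156 + 7/104 + 25/156 + 29/312 = 79/156
P(U=0 | obs) = 29/156 / 79/156 = 29/79
P(U=1 | obs) = 7/104 / 79/156 = 21/158
P(U=2 | obs) = 25/156 / 79/156 = 25/79
P(U=3 | obs) = 29/312 / 79/156 = 29/158

P(U = 0 | obs) = 29/79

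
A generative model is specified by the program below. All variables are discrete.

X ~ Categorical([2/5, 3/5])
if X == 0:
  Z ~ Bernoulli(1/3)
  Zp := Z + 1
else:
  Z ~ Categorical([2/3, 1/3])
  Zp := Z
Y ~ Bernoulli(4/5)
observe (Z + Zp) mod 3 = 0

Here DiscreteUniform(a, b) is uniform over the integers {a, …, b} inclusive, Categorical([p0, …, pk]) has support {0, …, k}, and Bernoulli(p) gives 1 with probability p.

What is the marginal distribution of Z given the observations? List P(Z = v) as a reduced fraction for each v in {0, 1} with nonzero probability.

Enumerate traces; 4 have nonzero weight after conditioning:
  (X=0, Z=1, Y=0) weight 2/75
  (X=0, Z=1, Y=1) weight 8/75
  (X=1, Z=0, Y=0) weight 2/25
  (X=1, Z=0, Y=1) weight 8/25
Group by Z:
  weight(Z=0) = 2/5
  weight(Z=1) = 2/15
Total weight = 2/5 + 2/15 = 8/15
P(Z=0 | obs) = 2/5 / 8/15 = 3/4
P(Z=1 | obs) = 2/15 / 8/15 = 1/4

P(Z=0) = 3/4, P(Z=1) = 1/4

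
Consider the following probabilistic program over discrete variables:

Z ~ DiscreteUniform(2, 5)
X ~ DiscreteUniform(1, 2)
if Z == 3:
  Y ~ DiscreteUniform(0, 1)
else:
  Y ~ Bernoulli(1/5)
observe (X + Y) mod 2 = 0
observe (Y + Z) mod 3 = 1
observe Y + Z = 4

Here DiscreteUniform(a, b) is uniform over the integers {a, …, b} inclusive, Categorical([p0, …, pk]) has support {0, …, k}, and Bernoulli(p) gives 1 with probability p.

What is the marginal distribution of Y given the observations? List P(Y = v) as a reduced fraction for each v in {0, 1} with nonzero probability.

Enumerate traces; 2 have nonzero weight after conditioning:
  (Z=3, X=1, Y=1) weight 1/16
  (Z=4, X=2, Y=0) weight 1/10
Group by Y:
  weight(Y=0) = 1/10
  weight(Y=1) = 1/16
Total weight = 1/10 + 1/16 = 13/80
P(Y=0 | obs) = 1/10 / 13/80 = 8/13
P(Y=1 | obs) = 1/16 / 13/80 = 5/13

P(Y=0) = 8/13, P(Y=1) = 5/13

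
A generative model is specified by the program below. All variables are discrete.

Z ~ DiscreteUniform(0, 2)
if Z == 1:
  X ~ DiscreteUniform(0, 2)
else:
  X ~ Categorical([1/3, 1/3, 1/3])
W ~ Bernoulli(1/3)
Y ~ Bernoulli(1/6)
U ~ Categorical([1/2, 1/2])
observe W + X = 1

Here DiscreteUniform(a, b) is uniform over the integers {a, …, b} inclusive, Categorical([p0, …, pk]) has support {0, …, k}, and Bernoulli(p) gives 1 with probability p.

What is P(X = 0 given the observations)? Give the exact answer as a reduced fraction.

Enumerate traces; 24 have nonzero weight after conditioning:
  (Z=0, X=0, W=1, Y=0, U=0) weight 5/324
  (Z=0, X=0, W=1, Y=0, U=1) weight 5/324
  (Z=0, X=0, W=1, Y=1, U=0) weight 1/324
  (Z=0, X=0, W=1, Y=1, U=1) weight 1/324
  (Z=0, X=1, W=0, Y=0, U=0) weight 5/162
  (Z=0, X=1, W=0, Y=0, U=1) weight 5/162
  (Z=0, X=1, W=0, Y=1, U=0) weight 1/162
  (Z=0, X=1, W=0, Y=1, U=1) weight 1/162
  … 16 more
Group by X:
  weight(X=0) = 1/9
  weight(X=1) = 2/9
Total weight = 1/9 + 2/9 = 1/3
P(X=0 | obs) = 1/9 / 1/3 = 1/3
P(X=1 | obs) = 2/9 / 1/3 = 2/3

P(X = 0 | obs) = 1/3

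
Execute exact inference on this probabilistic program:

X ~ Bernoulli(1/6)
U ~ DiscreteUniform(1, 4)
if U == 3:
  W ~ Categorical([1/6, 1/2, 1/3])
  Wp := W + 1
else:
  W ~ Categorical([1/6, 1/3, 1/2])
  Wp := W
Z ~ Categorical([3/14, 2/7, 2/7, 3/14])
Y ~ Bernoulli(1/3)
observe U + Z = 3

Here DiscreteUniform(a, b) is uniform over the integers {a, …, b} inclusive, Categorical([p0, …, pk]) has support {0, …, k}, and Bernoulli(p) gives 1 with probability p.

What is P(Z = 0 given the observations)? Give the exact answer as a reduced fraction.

P(Z = 0 | obs) = 3/11

Enumerate traces; 36 have nonzero weight after conditioning:
  (X=0, U=1, W=0, Z=2, Y=0) weight 5/756
  (X=0, U=1, W=0, Z=2, Y=1) weight 5/1512
  (X=0, U=1, W=1, Z=2, Y=0) weight 5/378
  (X=0, U=1, W=1, Z=2, Y=1) weight 5/756
  (X=0, U=1, W=2, Z=2, Y=0) weight 5/252
  (X=0, U=1, W=2, Z=2, Y=1) weight 5/504
  (X=0, U=2, W=0, Z=1, Y=0) weight 5/756
  (X=0, U=2, W=0, Z=1, Y=1) weight 5/1512
  (X=0, U=3, W=0, Z=0, Y=0) weight 5/1008
  … 27 more
Group by Z:
  weight(Z=0) = 3/56
  weight(Z=1) = 1/14
  weight(Z=2) = 1/14
Total weight = 3/56 + 1/14 + 1/14 = 11/56
P(Z=0 | obs) = 3/56 / 11/56 = 3/11
P(Z=1 | obs) = 1/14 / 11/56 = 4/11
P(Z=2 | obs) = 1/14 / 11/56 = 4/11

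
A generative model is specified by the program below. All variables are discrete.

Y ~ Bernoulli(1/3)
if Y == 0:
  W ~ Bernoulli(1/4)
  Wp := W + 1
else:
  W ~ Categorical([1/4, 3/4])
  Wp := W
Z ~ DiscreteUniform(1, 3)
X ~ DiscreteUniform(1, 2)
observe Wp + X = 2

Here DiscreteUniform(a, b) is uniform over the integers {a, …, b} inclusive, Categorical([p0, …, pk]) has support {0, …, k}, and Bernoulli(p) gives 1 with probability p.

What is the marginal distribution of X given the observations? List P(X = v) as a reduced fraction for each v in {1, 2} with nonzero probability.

P(X=1) = 9/10, P(X=2) = 1/10

Enumerate traces; 9 have nonzero weight after conditioning:
  (Y=0, W=0, Z=1, X=1) weight 1/12
  (Y=0, W=0, Z=2, X=1) weight 1/12
  (Y=0, W=0, Z=3, X=1) weight 1/12
  (Y=1, W=0, Z=1, X=2) weight 1/72
  (Y=1, W=0, Z=2, X=2) weight 1/72
  (Y=1, W=0, Z=3, X=2) weight 1/72
  (Y=1, W=1, Z=1, X=1) weight 1/24
  (Y=1, W=1, Z=2, X=1) weight 1/24
  … 1 more
Group by X:
  weight(X=1) = 3/8
  weight(X=2) = 1/24
Total weight = 3/8 + 1/24 = 5/12
P(X=1 | obs) = 3/8 / 5/12 = 9/10
P(X=2 | obs) = 1/24 / 5/12 = 1/10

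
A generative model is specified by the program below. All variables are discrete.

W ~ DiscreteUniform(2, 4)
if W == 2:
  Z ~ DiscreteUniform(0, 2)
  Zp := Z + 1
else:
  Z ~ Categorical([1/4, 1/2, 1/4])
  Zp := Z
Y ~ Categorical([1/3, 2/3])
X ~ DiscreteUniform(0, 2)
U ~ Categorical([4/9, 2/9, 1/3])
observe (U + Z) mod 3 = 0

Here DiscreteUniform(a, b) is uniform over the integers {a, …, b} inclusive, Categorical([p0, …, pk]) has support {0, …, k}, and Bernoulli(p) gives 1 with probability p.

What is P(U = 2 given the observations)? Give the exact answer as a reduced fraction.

Enumerate traces; 54 have nonzero weight after conditioning:
  (W=2, Z=0, Y=0, X=0, U=0) weight 4/729
  (W=2, Z=0, Y=0, X=1, U=0) weight 4/729
  (W=2, Z=0, Y=0, X=2, U=0) weight 4/729
  (W=2, Z=0, Y=1, X=0, U=0) weight 8/729
  (W=2, Z=0, Y=1, X=1, U=0) weight 8/729
  (W=2, Z=0, Y=1, X=2, U=0) weight 8/729
  (W=2, Z=1, Y=0, X=0, U=2) weight 1/243
  (W=2, Z=1, Y=0, X=1, U=2) weight 1/243
  (W=2, Z=2, Y=0, X=0, U=1) weight 2/729
  … 45 more
Group by U:
  weight(U=0) = 10/81
  weight(U=1) = 5/81
  weight(U=2) = 4/27
Total weight = 10/81 + 5/81 + 4/27 = 1/3
P(U=0 | obs) = 10/81 / 1/3 = 10/27
P(U=1 | obs) = 5/81 / 1/3 = 5/27
P(U=2 | obs) = 4/27 / 1/3 = 4/9

P(U = 2 | obs) = 4/9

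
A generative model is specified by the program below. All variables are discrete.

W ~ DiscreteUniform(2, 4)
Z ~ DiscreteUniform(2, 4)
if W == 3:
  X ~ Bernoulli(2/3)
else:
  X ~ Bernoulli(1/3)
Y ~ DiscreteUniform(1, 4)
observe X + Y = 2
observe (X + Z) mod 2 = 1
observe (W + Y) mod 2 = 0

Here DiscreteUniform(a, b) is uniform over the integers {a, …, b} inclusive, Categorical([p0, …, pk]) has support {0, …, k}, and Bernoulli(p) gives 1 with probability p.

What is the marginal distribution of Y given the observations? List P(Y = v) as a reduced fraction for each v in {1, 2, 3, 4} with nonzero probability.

Enumerate traces; 4 have nonzero weight after conditioning:
  (W=2, Z=3, X=0, Y=2) weight 1/54
  (W=3, Z=2, X=1, Y=1) weight 1/54
  (W=3, Z=4, X=1, Y=1) weight 1/54
  (W=4, Z=3, X=0, Y=2) weight 1/54
Group by Y:
  weight(Y=1) = 1/27
  weight(Y=2) = 1/27
Total weight = 1/27 + 1/27 = 2/27
P(Y=1 | obs) = 1/27 / 2/27 = 1/2
P(Y=2 | obs) = 1/27 / 2/27 = 1/2

P(Y=1) = 1/2, P(Y=2) = 1/2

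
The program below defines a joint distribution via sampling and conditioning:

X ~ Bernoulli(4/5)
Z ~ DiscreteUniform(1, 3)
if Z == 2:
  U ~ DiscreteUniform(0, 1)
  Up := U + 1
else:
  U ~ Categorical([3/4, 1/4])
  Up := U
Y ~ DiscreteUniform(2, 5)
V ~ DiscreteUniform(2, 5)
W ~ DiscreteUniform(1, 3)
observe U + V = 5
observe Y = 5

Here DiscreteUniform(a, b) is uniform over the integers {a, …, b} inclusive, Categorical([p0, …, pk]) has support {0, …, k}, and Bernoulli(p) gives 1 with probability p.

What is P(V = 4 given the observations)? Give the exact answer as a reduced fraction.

P(V = 4 | obs) = 1/3

Enumerate traces; 36 have nonzero weight after conditioning:
  (X=0, Z=1, U=0, Y=5, V=5, W=1) weight 1/960
  (X=0, Z=1, U=0, Y=5, V=5, W=2) weight 1/960
  (X=0, Z=1, U=0, Y=5, V=5, W=3) weight 1/960
  (X=0, Z=1, U=1, Y=5, V=4, W=1) weight 1/2880
  (X=0, Z=1, U=1, Y=5, V=4, W=2) weight 1/2880
  (X=0, Z=1, U=1, Y=5, V=4, W=3) weight 1/2880
  (X=0, Z=2, U=0, Y=5, V=5, W=1) weight 1/1440
  (X=0, Z=2, U=0, Y=5, V=5, W=2) weight 1/1440
  … 28 more
Group by V:
  weight(V=4) = 1/48
  weight(V=5) = 1/24
Total weight = 1/48 + 1/24 = 1/16
P(V=4 | obs) = 1/48 / 1/16 = 1/3
P(V=5 | obs) = 1/24 / 1/16 = 2/3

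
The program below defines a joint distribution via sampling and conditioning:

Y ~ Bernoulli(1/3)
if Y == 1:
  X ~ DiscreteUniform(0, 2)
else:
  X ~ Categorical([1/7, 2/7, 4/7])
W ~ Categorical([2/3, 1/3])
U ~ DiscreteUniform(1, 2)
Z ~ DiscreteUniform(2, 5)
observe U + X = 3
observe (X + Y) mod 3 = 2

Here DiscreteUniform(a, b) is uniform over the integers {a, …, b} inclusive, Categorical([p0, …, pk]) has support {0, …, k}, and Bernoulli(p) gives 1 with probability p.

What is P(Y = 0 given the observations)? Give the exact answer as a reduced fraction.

Enumerate traces; 16 have nonzero weight after conditioning:
  (Y=0, X=2, W=0, U=1, Z=2) weight 2/63
  (Y=0, X=2, W=0, U=1, Z=3) weight 2/63
  (Y=0, X=2, W=0, U=1, Z=4) weight 2/63
  (Y=0, X=2, W=0, U=1, Z=5) weight 2/63
  (Y=0, X=2, W=1, U=1, Z=2) weight 1/63
  (Y=0, X=2, W=1, U=1, Z=3) weight 1/63
  (Y=0, X=2, W=1, U=1, Z=4) weight 1/63
  (Y=0, X=2, W=1, U=1, Z=5) weight 1/63
  (Y=1, X=1, W=0, U=2, Z=2) weight 1/108
  … 7 more
Group by Y:
  weight(Y=0) = 4/21
  weight(Y=1) = 1/18
Total weight = 4/21 + 1/18 = 31/126
P(Y=0 | obs) = 4/21 / 31/126 = 24/31
P(Y=1 | obs) = 1/18 / 31/126 = 7/31

P(Y = 0 | obs) = 24/31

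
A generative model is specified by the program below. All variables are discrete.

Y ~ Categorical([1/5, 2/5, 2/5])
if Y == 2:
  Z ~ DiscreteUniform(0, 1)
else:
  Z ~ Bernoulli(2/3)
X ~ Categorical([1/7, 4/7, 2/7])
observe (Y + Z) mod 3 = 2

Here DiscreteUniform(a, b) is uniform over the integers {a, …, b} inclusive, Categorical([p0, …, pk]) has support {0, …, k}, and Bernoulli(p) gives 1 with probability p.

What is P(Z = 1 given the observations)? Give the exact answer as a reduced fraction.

Enumerate traces; 6 have nonzero weight after conditioning:
  (Y=1, Z=1, X=0) weight 4/105
  (Y=1, Z=1, X=1) weight 16/105
  (Y=1, Z=1, X=2) weight 8/105
  (Y=2, Z=0, X=0) weight 1/35
  (Y=2, Z=0, X=1) weight 4/35
  (Y=2, Z=0, X=2) weight 2/35
Group by Z:
  weight(Z=0) = 1/5
  weight(Z=1) = 4/15
Total weight = 1/5 + 4/15 = 7/15
P(Z=0 | obs) = 1/5 / 7/15 = 3/7
P(Z=1 | obs) = 4/15 / 7/15 = 4/7

P(Z = 1 | obs) = 4/7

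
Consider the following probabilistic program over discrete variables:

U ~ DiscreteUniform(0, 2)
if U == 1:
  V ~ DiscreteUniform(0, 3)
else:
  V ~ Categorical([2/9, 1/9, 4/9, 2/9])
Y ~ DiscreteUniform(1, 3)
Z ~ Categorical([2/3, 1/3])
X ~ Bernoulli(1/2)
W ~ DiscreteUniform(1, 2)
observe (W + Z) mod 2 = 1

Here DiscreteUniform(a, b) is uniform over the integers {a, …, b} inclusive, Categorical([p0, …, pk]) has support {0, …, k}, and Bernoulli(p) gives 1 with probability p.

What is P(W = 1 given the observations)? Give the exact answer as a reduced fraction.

Enumerate traces; 144 have nonzero weight after conditioning:
  (U=0, V=0, Y=1, Z=0, X=0, W=1) weight 1/243
  (U=0, V=0, Y=1, Z=0, X=1, W=1) weight 1/243
  (U=0, V=0, Y=1, Z=1, X=0, W=2) weight 1/486
  (U=0, V=0, Y=1, Z=1, X=1, W=2) weight 1/486
  (U=0, V=0, Y=2, Z=0, X=0, W=1) weight 1/243
  (U=0, V=0, Y=2, Z=0, X=1, W=1) weight 1/243
  (U=0, V=0, Y=2, Z=1, X=0, W=2) weight 1/486
  (U=0, V=0, Y=2, Z=1, X=1, W=2) weight 1/486
  … 136 more
Group by W:
  weight(W=1) = 1/3
  weight(W=2) = 1/6
Total weight = 1/3 + 1/6 = 1/2
P(W=1 | obs) = 1/3 / 1/2 = 2/3
P(W=2 | obs) = 1/6 / 1/2 = 1/3

P(W = 1 | obs) = 2/3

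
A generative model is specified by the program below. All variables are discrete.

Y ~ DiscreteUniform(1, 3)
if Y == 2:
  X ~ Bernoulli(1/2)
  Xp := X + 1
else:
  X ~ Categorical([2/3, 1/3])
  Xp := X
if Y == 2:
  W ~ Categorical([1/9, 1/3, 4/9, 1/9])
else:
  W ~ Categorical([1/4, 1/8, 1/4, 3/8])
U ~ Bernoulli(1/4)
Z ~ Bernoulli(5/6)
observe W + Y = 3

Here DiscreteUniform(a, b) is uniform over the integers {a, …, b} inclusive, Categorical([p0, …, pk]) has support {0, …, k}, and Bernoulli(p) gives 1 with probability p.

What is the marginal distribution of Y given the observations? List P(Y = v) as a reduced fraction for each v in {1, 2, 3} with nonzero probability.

P(Y=1) = 3/10, P(Y=2) = 2/5, P(Y=3) = 3/10

Enumerate traces; 24 have nonzero weight after conditioning:
  (Y=1, X=0, W=2, U=0, Z=0) weight 1/144
  (Y=1, X=0, W=2, U=0, Z=1) weight 5/144
  (Y=1, X=0, W=2, U=1, Z=0) weight 1/432
  (Y=1, X=0, W=2, U=1, Z=1) weight 5/432
  (Y=1, X=1, W=2, U=0, Z=0) weight 1/288
  (Y=1, X=1, W=2, U=0, Z=1) weight 5/288
  (Y=1, X=1, W=2, U=1, Z=0) weight 1/864
  (Y=1, X=1, W=2, U=1, Z=1) weight 5/864
  (Y=2, X=0, W=1, U=0, Z=0) weight 1/144
  (Y=3, X=0, W=0, U=0, Z=0) weight 1/144
  … 14 more
Group by Y:
  weight(Y=1) = 1/12
  weight(Y=2) = 1/9
  weight(Y=3) = 1/12
Total weight = 1/12 + 1/9 + 1/12 = 5/18
P(Y=1 | obs) = 1/12 / 5/18 = 3/10
P(Y=2 | obs) = 1/9 / 5/18 = 2/5
P(Y=3 | obs) = 1/12 / 5/18 = 3/10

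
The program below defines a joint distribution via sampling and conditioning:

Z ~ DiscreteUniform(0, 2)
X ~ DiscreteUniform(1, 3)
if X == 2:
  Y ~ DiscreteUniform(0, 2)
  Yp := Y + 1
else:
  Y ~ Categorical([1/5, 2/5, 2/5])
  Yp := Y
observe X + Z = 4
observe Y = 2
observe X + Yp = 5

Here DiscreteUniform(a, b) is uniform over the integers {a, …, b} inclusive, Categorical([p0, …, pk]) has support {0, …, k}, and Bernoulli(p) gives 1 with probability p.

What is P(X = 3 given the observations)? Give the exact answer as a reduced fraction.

Enumerate traces; 2 have nonzero weight after conditioning:
  (Z=1, X=3, Y=2) weight 2/45
  (Z=2, X=2, Y=2) weight 1/27
Group by X:
  weight(X=2) = 1/27
  weight(X=3) = 2/45
Total weight = 1/27 + 2/45 = 11/135
P(X=2 | obs) = 1/27 / 11/135 = 5/11
P(X=3 | obs) = 2/45 / 11/135 = 6/11

P(X = 3 | obs) = 6/11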